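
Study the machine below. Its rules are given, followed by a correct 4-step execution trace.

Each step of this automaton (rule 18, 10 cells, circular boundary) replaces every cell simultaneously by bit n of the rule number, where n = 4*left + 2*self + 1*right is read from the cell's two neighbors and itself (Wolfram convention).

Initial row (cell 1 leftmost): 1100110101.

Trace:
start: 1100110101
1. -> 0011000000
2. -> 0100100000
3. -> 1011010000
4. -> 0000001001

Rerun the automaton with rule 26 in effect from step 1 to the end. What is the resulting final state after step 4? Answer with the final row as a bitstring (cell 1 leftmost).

(re-executing steps 1..4 under rule 26; state before step 1: 1100110101)
1. -> 0011100001
2. -> 1110010010
3. -> 1001101100
4. -> 0111001011

0111001011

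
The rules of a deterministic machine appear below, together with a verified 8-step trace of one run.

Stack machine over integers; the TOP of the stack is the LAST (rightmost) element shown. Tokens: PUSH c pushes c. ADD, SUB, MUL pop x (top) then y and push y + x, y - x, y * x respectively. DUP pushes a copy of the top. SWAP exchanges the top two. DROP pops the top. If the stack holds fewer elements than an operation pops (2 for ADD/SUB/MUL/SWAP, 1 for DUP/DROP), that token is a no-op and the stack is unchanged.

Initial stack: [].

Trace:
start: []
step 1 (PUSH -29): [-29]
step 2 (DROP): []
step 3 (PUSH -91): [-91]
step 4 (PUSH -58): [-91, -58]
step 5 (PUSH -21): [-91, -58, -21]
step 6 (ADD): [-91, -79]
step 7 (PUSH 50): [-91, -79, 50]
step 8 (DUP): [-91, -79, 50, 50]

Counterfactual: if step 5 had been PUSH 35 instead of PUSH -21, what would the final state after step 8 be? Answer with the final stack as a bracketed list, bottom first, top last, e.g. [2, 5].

[-91, -23, 50, 50]

(re-executing from step 5 with the substitution; state before step 5: [-91, -58])
step 5 (PUSH 35): [-91, -58, 35]
step 6 (ADD): [-91, -23]
step 7 (PUSH 50): [-91, -23, 50]
step 8 (DUP): [-91, -23, 50, 50]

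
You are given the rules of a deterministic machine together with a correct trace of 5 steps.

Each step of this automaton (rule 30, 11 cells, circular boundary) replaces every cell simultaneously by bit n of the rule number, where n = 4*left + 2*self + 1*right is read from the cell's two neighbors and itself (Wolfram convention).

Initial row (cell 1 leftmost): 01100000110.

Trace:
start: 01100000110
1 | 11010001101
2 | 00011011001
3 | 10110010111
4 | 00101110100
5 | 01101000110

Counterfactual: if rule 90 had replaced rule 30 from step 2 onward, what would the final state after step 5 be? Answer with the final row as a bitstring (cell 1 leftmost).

(re-executing steps 2..5 under rule 90; state before step 2: 11010001101)
2 | 01001011101
3 | 00110010100
4 | 01111100010
5 | 11000110101

11000110101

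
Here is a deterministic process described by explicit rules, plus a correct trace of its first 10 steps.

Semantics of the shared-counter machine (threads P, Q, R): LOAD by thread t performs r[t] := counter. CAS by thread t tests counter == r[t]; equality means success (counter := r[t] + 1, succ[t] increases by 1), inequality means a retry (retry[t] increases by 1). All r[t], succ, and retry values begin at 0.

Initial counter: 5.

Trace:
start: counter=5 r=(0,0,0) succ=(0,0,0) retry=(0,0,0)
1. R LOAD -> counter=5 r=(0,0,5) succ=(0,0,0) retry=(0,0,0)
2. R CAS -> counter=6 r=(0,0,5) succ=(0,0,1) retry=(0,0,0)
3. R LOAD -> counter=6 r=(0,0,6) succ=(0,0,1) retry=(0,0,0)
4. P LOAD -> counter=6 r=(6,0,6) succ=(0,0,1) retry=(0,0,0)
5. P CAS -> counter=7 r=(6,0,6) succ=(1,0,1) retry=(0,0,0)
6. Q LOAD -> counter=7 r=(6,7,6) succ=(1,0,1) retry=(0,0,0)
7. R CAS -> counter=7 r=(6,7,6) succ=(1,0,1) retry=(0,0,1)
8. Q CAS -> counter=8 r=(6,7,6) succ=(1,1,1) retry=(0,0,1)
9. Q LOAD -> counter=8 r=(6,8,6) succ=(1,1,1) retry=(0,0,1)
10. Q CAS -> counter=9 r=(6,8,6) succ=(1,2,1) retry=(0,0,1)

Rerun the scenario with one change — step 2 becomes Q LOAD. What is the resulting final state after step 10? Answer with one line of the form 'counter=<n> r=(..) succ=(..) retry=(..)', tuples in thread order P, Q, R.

(re-executing from step 2 with the substitution; state before step 2: counter=5 r=(0,0,5) succ=(0,0,0) retry=(0,0,0))
2. Q LOAD -> counter=5 r=(0,5,5) succ=(0,0,0) retry=(0,0,0)
3. R LOAD -> counter=5 r=(0,5,5) succ=(0,0,0) retry=(0,0,0)
4. P LOAD -> counter=5 r=(5,5,5) succ=(0,0,0) retry=(0,0,0)
5. P CAS -> counter=6 r=(5,5,5) succ=(1,0,0) retry=(0,0,0)
6. Q LOAD -> counter=6 r=(5,6,5) succ=(1,0,0) retry=(0,0,0)
7. R CAS -> counter=6 r=(5,6,5) succ=(1,0,0) retry=(0,0,1)
8. Q CAS -> counter=7 r=(5,6,5) succ=(1,1,0) retry=(0,0,1)
9. Q LOAD -> counter=7 r=(5,7,5) succ=(1,1,0) retry=(0,0,1)
10. Q CAS -> counter=8 r=(5,7,5) succ=(1,2,0) retry=(0,0,1)

counter=8 r=(5,7,5) succ=(1,2,0) retry=(0,0,1)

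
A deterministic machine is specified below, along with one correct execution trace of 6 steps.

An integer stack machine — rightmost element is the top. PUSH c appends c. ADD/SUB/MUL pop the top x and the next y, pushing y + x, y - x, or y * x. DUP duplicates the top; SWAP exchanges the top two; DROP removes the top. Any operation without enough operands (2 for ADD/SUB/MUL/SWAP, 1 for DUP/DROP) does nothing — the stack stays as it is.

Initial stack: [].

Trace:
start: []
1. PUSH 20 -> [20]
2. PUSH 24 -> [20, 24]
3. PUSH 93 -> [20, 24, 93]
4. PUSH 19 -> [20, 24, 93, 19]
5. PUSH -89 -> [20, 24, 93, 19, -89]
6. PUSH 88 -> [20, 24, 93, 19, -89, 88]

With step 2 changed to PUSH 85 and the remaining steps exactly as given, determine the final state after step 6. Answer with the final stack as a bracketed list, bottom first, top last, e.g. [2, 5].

(re-executing from step 2 with the substitution; state before step 2: [20])
2. PUSH 85 -> [20, 85]
3. PUSH 93 -> [20, 85, 93]
4. PUSH 19 -> [20, 85, 93, 19]
5. PUSH -89 -> [20, 85, 93, 19, -89]
6. PUSH 88 -> [20, 85, 93, 19, -89, 88]

[20, 85, 93, 19, -89, 88]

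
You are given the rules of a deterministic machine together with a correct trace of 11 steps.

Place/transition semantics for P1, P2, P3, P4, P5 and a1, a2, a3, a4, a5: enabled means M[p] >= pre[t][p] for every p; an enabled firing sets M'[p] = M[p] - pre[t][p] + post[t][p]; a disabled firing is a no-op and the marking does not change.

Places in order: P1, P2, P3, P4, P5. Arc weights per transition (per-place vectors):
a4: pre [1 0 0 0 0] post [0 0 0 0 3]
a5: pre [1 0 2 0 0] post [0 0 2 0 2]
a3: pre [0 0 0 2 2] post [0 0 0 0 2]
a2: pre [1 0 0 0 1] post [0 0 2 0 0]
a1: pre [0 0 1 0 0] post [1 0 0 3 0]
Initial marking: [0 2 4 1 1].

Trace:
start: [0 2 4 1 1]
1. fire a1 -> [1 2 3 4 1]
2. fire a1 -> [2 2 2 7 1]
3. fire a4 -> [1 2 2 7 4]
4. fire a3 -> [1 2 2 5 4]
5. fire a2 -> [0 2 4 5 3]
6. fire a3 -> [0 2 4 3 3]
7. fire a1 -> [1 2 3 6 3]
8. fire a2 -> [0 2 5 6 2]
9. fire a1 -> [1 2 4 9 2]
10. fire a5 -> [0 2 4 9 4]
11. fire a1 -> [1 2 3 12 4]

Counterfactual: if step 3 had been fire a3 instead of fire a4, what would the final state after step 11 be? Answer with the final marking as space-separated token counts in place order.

3 2 1 16 2

(re-executing from step 3 with the substitution; state before step 3: [2 2 2 7 1])
3. fire a3 -> [2 2 2 7 1]
4. fire a3 -> [2 2 2 7 1]
5. fire a2 -> [1 2 4 7 0]
6. fire a3 -> [1 2 4 7 0]
7. fire a1 -> [2 2 3 10 0]
8. fire a2 -> [2 2 3 10 0]
9. fire a1 -> [3 2 2 13 0]
10. fire a5 -> [2 2 2 13 2]
11. fire a1 -> [3 2 1 16 2]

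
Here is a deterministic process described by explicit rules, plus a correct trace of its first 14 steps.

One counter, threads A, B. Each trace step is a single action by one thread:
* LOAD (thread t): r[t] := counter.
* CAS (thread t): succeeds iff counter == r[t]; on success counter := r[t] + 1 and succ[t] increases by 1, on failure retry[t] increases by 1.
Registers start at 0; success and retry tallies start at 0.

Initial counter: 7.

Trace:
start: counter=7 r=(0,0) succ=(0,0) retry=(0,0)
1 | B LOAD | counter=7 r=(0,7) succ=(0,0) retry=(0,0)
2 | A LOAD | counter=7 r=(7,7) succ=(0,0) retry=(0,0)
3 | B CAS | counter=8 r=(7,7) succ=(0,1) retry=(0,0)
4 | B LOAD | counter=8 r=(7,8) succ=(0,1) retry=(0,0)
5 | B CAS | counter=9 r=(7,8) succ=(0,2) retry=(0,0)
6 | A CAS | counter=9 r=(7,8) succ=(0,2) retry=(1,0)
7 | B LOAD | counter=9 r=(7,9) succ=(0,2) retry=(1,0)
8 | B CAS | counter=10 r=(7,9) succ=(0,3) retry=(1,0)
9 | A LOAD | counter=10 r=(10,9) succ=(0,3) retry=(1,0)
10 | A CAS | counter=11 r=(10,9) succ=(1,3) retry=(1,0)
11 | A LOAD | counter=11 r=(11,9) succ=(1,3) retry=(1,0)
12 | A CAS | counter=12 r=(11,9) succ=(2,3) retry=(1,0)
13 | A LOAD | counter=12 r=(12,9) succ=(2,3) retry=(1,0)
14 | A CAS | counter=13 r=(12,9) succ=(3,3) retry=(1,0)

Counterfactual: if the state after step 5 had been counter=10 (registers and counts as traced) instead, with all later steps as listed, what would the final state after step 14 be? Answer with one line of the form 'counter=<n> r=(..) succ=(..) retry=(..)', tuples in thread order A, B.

counter=14 r=(13,10) succ=(3,3) retry=(1,0)

state after step 5 := counter=10 r=(7,8) succ=(0,2) retry=(0,0)
6 | A CAS | counter=10 r=(7,8) succ=(0,2) retry=(1,0)
7 | B LOAD | counter=10 r=(7,10) succ=(0,2) retry=(1,0)
8 | B CAS | counter=11 r=(7,10) succ=(0,3) retry=(1,0)
9 | A LOAD | counter=11 r=(11,10) succ=(0,3) retry=(1,0)
10 | A CAS | counter=12 r=(11,10) succ=(1,3) retry=(1,0)
11 | A LOAD | counter=12 r=(12,10) succ=(1,3) retry=(1,0)
12 | A CAS | counter=13 r=(12,10) succ=(2,3) retry=(1,0)
13 | A LOAD | counter=13 r=(13,10) succ=(2,3) retry=(1,0)
14 | A CAS | counter=14 r=(13,10) succ=(3,3) retry=(1,0)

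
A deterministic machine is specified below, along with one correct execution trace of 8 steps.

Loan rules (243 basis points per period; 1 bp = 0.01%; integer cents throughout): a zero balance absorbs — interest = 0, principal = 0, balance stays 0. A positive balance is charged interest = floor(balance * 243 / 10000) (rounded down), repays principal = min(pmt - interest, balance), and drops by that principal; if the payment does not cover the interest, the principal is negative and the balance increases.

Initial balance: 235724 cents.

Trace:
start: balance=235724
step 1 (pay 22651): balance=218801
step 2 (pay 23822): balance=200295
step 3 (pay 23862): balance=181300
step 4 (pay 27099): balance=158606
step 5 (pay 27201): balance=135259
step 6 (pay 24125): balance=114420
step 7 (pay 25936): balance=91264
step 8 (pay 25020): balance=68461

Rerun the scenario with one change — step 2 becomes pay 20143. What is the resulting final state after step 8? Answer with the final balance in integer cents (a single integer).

72709

(re-executing from step 2 with the substitution; state before step 2: balance=218801)
step 2 (pay 20143): balance=203974
step 3 (pay 23862): balance=185068
step 4 (pay 27099): balance=162466
step 5 (pay 27201): balance=139212
step 6 (pay 24125): balance=118469
step 7 (pay 25936): balance=95411
step 8 (pay 25020): balance=72709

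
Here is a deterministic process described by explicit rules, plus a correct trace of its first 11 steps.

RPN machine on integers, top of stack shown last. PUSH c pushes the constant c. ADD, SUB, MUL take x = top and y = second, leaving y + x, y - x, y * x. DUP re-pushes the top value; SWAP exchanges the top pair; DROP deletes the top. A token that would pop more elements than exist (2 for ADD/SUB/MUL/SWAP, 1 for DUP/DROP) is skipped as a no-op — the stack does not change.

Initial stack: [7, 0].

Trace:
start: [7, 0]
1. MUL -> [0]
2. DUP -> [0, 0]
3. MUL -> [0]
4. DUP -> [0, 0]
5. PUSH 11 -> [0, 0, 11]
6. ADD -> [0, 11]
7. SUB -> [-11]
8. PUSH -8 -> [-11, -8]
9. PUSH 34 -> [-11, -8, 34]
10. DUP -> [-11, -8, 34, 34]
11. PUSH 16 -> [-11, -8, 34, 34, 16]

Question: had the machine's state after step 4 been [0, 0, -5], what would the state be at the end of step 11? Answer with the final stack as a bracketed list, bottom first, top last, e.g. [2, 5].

state after step 4 := [0, 0, -5]
5. PUSH 11 -> [0, 0, -5, 11]
6. ADD -> [0, 0, 6]
7. SUB -> [0, -6]
8. PUSH -8 -> [0, -6, -8]
9. PUSH 34 -> [0, -6, -8, 34]
10. DUP -> [0, -6, -8, 34, 34]
11. PUSH 16 -> [0, -6, -8, 34, 34, 16]

[0, -6, -8, 34, 34, 16]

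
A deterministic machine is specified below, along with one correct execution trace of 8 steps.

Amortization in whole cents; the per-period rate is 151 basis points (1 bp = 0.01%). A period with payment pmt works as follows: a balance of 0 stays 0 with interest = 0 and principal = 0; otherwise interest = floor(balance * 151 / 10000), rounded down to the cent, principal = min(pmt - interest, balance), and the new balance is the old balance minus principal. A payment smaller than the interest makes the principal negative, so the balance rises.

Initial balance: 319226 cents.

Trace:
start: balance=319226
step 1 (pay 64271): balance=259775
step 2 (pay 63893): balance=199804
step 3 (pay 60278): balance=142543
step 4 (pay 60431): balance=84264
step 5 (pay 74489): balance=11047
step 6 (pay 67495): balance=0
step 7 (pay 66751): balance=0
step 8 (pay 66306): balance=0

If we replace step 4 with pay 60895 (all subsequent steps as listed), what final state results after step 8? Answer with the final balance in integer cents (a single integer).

(re-executing from step 4 with the substitution; state before step 4: balance=142543)
step 4 (pay 60895): balance=83800
step 5 (pay 74489): balance=10576
step 6 (pay 67495): balance=0
step 7 (pay 66751): balance=0
step 8 (pay 66306): balance=0

0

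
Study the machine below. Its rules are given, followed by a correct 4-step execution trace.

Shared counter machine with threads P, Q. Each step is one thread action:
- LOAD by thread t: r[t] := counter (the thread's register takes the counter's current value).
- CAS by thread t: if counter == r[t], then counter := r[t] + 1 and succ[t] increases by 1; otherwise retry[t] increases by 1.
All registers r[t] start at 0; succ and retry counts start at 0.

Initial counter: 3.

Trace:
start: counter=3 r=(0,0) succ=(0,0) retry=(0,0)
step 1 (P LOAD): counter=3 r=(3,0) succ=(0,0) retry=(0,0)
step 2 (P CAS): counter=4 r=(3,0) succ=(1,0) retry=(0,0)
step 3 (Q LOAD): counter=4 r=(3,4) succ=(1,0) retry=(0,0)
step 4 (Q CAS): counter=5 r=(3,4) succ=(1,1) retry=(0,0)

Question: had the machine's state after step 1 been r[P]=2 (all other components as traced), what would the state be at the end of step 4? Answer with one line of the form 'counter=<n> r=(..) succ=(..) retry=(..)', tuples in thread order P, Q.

counter=4 r=(2,3) succ=(0,1) retry=(1,0)

state after step 1 := counter=3 r=(2,0) succ=(0,0) retry=(0,0)
step 2 (P CAS): counter=3 r=(2,0) succ=(0,0) retry=(1,0)
step 3 (Q LOAD): counter=3 r=(2,3) succ=(0,0) retry=(1,0)
step 4 (Q CAS): counter=4 r=(2,3) succ=(0,1) retry=(1,0)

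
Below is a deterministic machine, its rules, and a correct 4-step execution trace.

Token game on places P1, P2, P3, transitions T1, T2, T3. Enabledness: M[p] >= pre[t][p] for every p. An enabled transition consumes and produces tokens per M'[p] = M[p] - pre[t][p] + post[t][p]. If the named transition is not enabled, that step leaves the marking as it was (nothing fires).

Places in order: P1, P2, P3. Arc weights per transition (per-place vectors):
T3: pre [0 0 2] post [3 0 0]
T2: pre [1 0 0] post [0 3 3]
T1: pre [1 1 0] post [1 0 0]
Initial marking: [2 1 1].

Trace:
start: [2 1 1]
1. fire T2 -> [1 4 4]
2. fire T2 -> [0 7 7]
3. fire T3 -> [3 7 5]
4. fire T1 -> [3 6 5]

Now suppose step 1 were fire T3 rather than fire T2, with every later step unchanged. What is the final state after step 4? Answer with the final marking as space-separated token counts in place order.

4 3 2

(re-executing from step 1 with the substitution; state before step 1: [2 1 1])
1. fire T3 -> [2 1 1]
2. fire T2 -> [1 4 4]
3. fire T3 -> [4 4 2]
4. fire T1 -> [4 3 2]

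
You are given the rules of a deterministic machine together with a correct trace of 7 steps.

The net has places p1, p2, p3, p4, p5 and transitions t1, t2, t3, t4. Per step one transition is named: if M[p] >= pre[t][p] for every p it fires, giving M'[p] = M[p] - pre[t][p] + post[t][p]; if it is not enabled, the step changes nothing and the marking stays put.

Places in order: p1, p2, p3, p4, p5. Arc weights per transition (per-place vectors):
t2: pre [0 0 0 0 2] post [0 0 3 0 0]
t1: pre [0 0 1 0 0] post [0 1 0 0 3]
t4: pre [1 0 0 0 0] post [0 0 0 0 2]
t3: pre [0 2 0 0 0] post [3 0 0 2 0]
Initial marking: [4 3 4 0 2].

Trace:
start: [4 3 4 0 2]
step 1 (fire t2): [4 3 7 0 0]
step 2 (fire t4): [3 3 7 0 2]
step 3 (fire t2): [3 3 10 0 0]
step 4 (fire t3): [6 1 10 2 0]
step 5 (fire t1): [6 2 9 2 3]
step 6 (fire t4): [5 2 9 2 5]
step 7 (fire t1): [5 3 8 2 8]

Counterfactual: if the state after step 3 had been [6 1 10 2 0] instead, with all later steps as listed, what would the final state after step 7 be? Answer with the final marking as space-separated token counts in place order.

state after step 3 := [6 1 10 2 0]
step 4 (fire t3): [6 1 10 2 0]
step 5 (fire t1): [6 2 9 2 3]
step 6 (fire t4): [5 2 9 2 5]
step 7 (fire t1): [5 3 8 2 8]

5 3 8 2 8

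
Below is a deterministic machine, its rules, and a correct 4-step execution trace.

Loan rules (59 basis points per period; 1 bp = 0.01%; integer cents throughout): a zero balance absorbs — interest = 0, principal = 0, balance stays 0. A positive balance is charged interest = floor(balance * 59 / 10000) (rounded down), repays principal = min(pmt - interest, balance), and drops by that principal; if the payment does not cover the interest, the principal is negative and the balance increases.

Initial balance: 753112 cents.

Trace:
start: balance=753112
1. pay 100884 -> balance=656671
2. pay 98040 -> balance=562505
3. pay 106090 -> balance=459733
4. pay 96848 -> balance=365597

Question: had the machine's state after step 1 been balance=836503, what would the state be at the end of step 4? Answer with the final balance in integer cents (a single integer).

state after step 1 := balance=836503
2. pay 98040 -> balance=743398
3. pay 106090 -> balance=641694
4. pay 96848 -> balance=548631

548631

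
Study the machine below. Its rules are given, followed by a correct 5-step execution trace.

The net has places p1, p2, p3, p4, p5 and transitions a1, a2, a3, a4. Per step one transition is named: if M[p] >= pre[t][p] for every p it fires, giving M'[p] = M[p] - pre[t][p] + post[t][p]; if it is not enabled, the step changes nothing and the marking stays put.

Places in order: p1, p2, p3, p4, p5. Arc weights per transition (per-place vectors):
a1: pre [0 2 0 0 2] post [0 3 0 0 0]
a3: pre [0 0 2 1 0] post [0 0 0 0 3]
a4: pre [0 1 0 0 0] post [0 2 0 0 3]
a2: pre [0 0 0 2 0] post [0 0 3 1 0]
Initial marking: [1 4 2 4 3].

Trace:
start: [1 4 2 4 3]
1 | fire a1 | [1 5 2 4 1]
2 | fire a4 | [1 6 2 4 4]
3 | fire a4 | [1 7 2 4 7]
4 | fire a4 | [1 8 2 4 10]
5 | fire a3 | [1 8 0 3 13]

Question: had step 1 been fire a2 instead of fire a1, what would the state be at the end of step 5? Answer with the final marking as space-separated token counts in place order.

(re-executing from step 1 with the substitution; state before step 1: [1 4 2 4 3])
1 | fire a2 | [1 4 5 3 3]
2 | fire a4 | [1 5 5 3 6]
3 | fire a4 | [1 6 5 3 9]
4 | fire a4 | [1 7 5 3 12]
5 | fire a3 | [1 7 3 2 15]

1 7 3 2 15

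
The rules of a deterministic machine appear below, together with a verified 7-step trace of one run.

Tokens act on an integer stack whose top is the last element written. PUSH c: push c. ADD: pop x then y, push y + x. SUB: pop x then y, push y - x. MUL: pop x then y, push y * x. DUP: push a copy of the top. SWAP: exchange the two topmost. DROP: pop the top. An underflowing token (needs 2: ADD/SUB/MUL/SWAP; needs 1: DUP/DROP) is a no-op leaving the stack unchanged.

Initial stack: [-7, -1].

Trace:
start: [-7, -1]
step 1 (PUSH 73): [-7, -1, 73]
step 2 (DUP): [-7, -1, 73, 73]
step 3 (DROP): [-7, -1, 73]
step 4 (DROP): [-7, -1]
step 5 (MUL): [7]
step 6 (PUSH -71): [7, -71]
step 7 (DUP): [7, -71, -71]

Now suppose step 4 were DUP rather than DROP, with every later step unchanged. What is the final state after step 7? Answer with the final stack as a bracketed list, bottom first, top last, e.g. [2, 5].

(re-executing from step 4 with the substitution; state before step 4: [-7, -1, 73])
step 4 (DUP): [-7, -1, 73, 73]
step 5 (MUL): [-7, -1, 5329]
step 6 (PUSH -71): [-7, -1, 5329, -71]
step 7 (DUP): [-7, -1, 5329, -71, -71]

[-7, -1, 5329, -71, -71]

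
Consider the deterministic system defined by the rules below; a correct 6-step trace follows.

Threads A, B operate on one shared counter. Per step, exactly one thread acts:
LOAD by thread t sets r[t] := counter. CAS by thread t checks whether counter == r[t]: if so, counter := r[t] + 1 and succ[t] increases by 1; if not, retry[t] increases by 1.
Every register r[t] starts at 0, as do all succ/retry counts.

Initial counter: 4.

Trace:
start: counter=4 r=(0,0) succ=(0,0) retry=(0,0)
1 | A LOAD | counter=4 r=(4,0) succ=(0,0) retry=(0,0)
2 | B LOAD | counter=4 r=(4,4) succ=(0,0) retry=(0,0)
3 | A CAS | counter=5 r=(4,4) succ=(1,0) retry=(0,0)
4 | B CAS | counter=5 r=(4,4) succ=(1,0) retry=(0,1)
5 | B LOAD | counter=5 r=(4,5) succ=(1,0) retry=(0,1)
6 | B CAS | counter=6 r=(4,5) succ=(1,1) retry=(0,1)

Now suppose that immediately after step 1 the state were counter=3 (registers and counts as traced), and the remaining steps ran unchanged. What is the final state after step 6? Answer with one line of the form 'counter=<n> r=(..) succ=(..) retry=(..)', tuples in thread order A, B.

state after step 1 := counter=3 r=(4,0) succ=(0,0) retry=(0,0)
2 | B LOAD | counter=3 r=(4,3) succ=(0,0) retry=(0,0)
3 | A CAS | counter=3 r=(4,3) succ=(0,0) retry=(1,0)
4 | B CAS | counter=4 r=(4,3) succ=(0,1) retry=(1,0)
5 | B LOAD | counter=4 r=(4,4) succ=(0,1) retry=(1,0)
6 | B CAS | counter=5 r=(4,4) succ=(0,2) retry=(1,0)

counter=5 r=(4,4) succ=(0,2) retry=(1,0)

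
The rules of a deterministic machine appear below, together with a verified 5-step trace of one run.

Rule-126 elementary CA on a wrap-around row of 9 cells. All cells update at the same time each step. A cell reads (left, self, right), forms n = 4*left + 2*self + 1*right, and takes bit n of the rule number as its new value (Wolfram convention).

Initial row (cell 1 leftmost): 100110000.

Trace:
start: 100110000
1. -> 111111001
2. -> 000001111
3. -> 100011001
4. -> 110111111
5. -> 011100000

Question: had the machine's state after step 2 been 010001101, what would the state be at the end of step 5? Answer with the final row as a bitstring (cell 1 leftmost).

state after step 2 := 010001101
3. -> 111011111
4. -> 001110000
5. -> 011011000

011011000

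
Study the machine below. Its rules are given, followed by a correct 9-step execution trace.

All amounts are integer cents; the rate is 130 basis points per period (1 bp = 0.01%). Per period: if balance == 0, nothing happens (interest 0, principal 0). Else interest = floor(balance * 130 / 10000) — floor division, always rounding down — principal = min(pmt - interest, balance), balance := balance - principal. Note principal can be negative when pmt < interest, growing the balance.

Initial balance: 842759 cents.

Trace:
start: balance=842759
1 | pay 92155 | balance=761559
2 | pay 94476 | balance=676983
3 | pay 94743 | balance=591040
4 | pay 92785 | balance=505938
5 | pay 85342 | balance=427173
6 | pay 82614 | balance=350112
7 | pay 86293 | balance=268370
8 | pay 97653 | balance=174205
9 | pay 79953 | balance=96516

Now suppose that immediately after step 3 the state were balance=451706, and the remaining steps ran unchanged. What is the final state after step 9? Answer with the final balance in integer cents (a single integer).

0

state after step 3 := balance=451706
4 | pay 92785 | balance=364793
5 | pay 85342 | balance=284193
6 | pay 82614 | balance=205273
7 | pay 86293 | balance=121648
8 | pay 97653 | balance=25576
9 | pay 79953 | balance=0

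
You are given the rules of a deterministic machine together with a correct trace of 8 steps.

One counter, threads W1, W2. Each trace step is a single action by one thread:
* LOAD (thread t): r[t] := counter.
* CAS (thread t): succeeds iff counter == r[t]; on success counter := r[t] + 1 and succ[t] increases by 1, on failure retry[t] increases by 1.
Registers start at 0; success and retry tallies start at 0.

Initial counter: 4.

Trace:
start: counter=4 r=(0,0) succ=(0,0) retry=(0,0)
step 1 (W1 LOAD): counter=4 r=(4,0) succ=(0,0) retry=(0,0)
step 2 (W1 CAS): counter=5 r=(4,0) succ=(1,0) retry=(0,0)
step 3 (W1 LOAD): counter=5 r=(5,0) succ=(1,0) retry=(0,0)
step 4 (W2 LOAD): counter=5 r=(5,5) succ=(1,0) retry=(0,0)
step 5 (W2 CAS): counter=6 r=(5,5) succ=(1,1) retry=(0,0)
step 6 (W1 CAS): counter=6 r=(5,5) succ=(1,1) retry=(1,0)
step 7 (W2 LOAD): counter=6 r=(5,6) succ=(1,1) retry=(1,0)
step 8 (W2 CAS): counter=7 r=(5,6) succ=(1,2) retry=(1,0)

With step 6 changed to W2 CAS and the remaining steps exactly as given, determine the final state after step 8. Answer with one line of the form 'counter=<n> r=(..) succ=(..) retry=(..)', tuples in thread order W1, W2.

counter=7 r=(5,6) succ=(1,2) retry=(0,1)

(re-executing from step 6 with the substitution; state before step 6: counter=6 r=(5,5) succ=(1,1) retry=(0,0))
step 6 (W2 CAS): counter=6 r=(5,5) succ=(1,1) retry=(0,1)
step 7 (W2 LOAD): counter=6 r=(5,6) succ=(1,1) retry=(0,1)
step 8 (W2 CAS): counter=7 r=(5,6) succ=(1,2) retry=(0,1)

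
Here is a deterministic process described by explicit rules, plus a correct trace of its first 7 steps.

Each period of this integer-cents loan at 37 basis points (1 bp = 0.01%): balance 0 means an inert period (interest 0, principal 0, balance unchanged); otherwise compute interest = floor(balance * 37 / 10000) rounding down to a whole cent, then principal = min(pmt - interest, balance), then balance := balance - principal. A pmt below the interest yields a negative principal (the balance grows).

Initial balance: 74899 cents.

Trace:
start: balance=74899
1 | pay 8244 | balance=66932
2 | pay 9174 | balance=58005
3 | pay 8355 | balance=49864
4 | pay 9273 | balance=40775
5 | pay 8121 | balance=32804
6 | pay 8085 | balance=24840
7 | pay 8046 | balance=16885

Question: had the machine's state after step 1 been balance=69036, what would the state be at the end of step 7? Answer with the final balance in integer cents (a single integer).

state after step 1 := balance=69036
2 | pay 9174 | balance=60117
3 | pay 8355 | balance=51984
4 | pay 9273 | balance=42903
5 | pay 8121 | balance=34940
6 | pay 8085 | balance=26984
7 | pay 8046 | balance=19037

19037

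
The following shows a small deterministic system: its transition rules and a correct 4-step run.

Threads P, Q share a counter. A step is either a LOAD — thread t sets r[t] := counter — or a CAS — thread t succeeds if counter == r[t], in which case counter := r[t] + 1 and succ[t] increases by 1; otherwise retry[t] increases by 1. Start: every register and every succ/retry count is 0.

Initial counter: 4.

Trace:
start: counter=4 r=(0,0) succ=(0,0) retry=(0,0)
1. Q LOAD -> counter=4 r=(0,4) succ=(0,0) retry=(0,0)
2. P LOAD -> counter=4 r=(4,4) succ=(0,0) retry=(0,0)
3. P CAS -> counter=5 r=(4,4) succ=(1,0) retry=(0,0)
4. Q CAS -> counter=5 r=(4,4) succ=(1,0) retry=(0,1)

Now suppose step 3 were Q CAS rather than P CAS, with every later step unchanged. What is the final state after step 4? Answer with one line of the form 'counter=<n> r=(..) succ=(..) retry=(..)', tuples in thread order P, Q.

(re-executing from step 3 with the substitution; state before step 3: counter=4 r=(4,4) succ=(0,0) retry=(0,0))
3. Q CAS -> counter=5 r=(4,4) succ=(0,1) retry=(0,0)
4. Q CAS -> counter=5 r=(4,4) succ=(0,1) retry=(0,1)

counter=5 r=(4,4) succ=(0,1) retry=(0,1)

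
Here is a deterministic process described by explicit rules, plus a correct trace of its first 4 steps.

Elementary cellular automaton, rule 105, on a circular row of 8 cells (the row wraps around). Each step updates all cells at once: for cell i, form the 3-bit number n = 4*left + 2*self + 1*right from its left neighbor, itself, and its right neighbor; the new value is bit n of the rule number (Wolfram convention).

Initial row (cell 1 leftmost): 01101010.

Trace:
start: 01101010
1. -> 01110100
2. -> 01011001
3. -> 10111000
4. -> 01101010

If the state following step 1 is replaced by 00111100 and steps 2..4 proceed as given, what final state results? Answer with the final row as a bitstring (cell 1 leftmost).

state after step 1 := 00111100
2. -> 10100101
3. -> 11000011
4. -> 01011010

01011010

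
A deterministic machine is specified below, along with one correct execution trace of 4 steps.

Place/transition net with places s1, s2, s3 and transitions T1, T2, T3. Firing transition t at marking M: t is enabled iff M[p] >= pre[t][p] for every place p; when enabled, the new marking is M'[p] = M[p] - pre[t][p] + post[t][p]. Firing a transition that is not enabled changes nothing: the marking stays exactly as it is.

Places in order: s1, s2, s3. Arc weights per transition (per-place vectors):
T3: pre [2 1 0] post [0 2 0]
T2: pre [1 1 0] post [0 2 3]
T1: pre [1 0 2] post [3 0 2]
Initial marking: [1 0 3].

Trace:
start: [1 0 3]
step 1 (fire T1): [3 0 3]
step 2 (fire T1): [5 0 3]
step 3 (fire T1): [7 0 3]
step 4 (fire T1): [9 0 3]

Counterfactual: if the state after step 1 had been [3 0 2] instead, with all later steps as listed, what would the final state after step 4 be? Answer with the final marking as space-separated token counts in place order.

9 0 2

state after step 1 := [3 0 2]
step 2 (fire T1): [5 0 2]
step 3 (fire T1): [7 0 2]
step 4 (fire T1): [9 0 2]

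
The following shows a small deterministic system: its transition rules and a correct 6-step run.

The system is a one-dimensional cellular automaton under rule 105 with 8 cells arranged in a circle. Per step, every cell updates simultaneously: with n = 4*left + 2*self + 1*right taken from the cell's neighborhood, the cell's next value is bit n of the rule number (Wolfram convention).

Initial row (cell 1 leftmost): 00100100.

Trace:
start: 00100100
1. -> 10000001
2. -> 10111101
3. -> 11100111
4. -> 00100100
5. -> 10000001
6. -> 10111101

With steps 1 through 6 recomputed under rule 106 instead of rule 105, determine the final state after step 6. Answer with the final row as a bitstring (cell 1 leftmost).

00001001

(re-executing steps 1..6 under rule 106; state before step 1: 00100100)
1. -> 01001000
2. -> 10010000
3. -> 00100001
4. -> 01000010
5. -> 10000100
6. -> 00001001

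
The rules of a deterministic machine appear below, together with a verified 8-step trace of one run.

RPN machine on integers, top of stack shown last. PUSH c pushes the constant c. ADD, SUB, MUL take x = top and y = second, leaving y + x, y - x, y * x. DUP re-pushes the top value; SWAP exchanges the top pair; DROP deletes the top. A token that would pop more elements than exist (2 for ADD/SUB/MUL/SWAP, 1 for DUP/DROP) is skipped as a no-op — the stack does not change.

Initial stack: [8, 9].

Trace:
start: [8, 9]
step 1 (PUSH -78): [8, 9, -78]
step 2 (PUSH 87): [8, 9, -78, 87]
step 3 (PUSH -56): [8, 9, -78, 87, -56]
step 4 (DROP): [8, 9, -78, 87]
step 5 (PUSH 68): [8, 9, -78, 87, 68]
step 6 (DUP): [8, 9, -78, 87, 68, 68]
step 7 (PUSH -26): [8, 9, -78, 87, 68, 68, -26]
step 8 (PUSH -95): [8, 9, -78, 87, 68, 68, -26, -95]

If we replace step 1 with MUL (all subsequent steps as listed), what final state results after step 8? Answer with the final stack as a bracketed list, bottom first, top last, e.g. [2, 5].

(re-executing from step 1 with the substitution; state before step 1: [8, 9])
step 1 (MUL): [72]
step 2 (PUSH 87): [72, 87]
step 3 (PUSH -56): [72, 87, -56]
step 4 (DROP): [72, 87]
step 5 (PUSH 68): [72, 87, 68]
step 6 (DUP): [72, 87, 68, 68]
step 7 (PUSH -26): [72, 87, 68, 68, -26]
step 8 (PUSH -95): [72, 87, 68, 68, -26, -95]

[72, 87, 68, 68, -26, -95]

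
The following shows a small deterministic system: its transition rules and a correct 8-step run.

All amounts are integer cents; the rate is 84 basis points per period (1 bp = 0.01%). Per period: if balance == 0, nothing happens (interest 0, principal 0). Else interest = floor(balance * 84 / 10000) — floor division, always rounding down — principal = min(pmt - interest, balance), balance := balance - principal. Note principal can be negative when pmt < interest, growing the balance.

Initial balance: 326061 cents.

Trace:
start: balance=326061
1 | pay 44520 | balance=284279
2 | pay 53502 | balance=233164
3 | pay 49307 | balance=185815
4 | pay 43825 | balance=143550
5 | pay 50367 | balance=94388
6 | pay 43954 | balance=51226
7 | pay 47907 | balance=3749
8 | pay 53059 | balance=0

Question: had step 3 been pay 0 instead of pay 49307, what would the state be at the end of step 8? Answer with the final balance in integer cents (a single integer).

(re-executing from step 3 with the substitution; state before step 3: balance=233164)
3 | pay 0 | balance=235122
4 | pay 43825 | balance=193272
5 | pay 50367 | balance=144528
6 | pay 43954 | balance=101788
7 | pay 47907 | balance=54736
8 | pay 53059 | balance=2136

2136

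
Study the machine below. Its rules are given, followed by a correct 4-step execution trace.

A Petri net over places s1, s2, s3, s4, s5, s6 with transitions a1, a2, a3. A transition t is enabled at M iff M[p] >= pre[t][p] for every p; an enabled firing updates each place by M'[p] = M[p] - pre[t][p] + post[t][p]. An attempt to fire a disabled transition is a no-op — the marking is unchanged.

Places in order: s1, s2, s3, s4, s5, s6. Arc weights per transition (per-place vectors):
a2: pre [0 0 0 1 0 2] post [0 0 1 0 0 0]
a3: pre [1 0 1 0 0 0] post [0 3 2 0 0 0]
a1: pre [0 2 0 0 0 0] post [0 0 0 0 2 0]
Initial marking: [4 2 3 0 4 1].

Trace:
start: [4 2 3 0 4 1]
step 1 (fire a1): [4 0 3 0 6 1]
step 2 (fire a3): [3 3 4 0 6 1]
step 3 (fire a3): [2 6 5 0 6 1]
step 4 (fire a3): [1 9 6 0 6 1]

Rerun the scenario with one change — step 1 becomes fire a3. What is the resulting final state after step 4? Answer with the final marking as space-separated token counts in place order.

(re-executing from step 1 with the substitution; state before step 1: [4 2 3 0 4 1])
step 1 (fire a3): [3 5 4 0 4 1]
step 2 (fire a3): [2 8 5 0 4 1]
step 3 (fire a3): [1 11 6 0 4 1]
step 4 (fire a3): [0 14 7 0 4 1]

0 14 7 0 4 1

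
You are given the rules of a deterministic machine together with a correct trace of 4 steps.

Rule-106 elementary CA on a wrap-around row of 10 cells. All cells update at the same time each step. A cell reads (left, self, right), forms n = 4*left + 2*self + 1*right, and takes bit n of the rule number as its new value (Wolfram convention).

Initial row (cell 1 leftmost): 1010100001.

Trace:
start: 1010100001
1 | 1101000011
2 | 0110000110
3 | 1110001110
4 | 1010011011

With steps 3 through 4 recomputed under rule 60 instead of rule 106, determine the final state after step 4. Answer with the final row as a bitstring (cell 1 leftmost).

(re-executing steps 3..4 under rule 60; state before step 3: 0110000110)
3 | 0101000101
4 | 1111100111

1111100111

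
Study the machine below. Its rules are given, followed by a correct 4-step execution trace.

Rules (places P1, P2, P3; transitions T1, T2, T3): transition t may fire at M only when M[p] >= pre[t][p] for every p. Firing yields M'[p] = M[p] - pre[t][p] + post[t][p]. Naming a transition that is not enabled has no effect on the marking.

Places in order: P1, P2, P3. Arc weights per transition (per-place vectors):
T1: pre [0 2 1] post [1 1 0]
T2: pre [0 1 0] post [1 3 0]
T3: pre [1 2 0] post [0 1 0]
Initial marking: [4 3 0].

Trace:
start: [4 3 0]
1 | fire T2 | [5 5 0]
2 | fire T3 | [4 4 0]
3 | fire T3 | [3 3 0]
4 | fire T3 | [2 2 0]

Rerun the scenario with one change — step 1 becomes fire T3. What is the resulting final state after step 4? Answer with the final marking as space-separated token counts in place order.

(re-executing from step 1 with the substitution; state before step 1: [4 3 0])
1 | fire T3 | [3 2 0]
2 | fire T3 | [2 1 0]
3 | fire T3 | [2 1 0]
4 | fire T3 | [2 1 0]

2 1 0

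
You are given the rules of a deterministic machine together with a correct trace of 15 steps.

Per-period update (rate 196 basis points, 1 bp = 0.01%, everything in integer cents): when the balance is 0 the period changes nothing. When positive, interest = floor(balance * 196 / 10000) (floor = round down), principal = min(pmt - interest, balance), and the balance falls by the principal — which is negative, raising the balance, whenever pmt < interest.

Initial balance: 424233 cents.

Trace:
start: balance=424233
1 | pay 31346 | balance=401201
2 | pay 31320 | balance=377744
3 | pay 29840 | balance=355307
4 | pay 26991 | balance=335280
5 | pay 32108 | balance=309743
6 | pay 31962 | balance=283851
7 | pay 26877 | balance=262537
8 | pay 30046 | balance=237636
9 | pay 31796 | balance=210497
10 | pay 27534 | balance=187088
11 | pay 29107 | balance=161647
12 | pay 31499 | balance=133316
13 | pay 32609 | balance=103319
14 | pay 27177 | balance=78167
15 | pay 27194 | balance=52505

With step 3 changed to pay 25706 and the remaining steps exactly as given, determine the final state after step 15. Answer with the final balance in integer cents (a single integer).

(re-executing from step 3 with the substitution; state before step 3: balance=377744)
3 | pay 25706 | balance=359441
4 | pay 26991 | balance=339495
5 | pay 32108 | balance=314041
6 | pay 31962 | balance=288234
7 | pay 26877 | balance=267006
8 | pay 30046 | balance=242193
9 | pay 31796 | balance=215143
10 | pay 27534 | balance=191825
11 | pay 29107 | balance=166477
12 | pay 31499 | balance=138240
13 | pay 32609 | balance=108340
14 | pay 27177 | balance=83286
15 | pay 27194 | balance=57724

57724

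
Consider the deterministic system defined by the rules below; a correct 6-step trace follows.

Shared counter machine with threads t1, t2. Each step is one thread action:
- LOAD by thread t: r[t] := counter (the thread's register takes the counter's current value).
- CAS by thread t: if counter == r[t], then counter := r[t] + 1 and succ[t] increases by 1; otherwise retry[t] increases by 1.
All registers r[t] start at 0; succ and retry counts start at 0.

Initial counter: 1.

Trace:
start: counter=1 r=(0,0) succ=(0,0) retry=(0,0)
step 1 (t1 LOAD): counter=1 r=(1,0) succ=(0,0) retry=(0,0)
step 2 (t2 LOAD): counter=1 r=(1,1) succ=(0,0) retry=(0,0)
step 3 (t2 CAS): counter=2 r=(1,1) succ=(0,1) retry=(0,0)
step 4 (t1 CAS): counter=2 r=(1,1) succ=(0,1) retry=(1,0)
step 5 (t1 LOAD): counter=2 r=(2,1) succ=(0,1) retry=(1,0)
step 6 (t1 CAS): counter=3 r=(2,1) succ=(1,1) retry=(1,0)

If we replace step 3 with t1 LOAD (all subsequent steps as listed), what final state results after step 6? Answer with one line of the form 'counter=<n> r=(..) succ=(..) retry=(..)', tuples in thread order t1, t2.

(re-executing from step 3 with the substitution; state before step 3: counter=1 r=(1,1) succ=(0,0) retry=(0,0))
step 3 (t1 LOAD): counter=1 r=(1,1) succ=(0,0) retry=(0,0)
step 4 (t1 CAS): counter=2 r=(1,1) succ=(1,0) retry=(0,0)
step 5 (t1 LOAD): counter=2 r=(2,1) succ=(1,0) retry=(0,0)
step 6 (t1 CAS): counter=3 r=(2,1) succ=(2,0) retry=(0,0)

counter=3 r=(2,1) succ=(2,0) retry=(0,0)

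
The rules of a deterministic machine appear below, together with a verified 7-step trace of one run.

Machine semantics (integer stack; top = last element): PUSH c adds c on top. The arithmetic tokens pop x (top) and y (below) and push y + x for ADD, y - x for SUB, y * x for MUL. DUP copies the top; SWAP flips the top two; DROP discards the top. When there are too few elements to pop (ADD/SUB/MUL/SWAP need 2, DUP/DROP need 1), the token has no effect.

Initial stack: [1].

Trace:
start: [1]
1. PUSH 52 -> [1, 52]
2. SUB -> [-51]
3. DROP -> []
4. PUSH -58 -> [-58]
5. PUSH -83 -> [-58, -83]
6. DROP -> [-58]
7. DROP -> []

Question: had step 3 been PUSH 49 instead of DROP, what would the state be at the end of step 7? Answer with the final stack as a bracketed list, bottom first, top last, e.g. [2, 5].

[-51, 49]

(re-executing from step 3 with the substitution; state before step 3: [-51])
3. PUSH 49 -> [-51, 49]
4. PUSH -58 -> [-51, 49, -58]
5. PUSH -83 -> [-51, 49, -58, -83]
6. DROP -> [-51, 49, -58]
7. DROP -> [-51, 49]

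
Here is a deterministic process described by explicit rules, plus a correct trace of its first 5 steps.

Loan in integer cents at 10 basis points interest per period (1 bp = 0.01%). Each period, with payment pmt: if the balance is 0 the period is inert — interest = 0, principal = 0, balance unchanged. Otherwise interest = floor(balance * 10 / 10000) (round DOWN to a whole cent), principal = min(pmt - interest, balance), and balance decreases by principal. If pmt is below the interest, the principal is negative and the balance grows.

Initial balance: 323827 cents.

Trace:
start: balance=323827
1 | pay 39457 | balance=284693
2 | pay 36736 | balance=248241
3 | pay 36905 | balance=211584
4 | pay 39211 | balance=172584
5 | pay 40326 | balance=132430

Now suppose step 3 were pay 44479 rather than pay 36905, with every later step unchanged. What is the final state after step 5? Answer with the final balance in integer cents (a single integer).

124842

(re-executing from step 3 with the substitution; state before step 3: balance=248241)
3 | pay 44479 | balance=204010
4 | pay 39211 | balance=165003
5 | pay 40326 | balance=124842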